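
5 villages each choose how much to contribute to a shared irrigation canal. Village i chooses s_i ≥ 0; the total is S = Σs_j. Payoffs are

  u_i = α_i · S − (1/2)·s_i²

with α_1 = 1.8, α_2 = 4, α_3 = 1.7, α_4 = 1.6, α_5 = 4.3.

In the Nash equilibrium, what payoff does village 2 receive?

Village i's FOC: ∂u_i/∂s_i = α_i − s_i = 0, so s_i* = α_i.
NE contributions = (1.8, 4, 1.7, 1.6, 4.3); S = 13.4.
u_2 = α_2·S − ½·(s_2)² = 4·13.4 − ½·4² = 45.6.

45.6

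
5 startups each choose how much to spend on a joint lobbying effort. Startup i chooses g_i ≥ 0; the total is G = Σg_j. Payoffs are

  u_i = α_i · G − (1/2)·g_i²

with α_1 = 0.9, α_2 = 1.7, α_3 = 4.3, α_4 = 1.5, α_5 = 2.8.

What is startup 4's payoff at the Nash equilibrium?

Startup i's FOC: ∂u_i/∂g_i = α_i − g_i = 0, so g_i* = α_i.
NE contributions = (0.9, 1.7, 4.3, 1.5, 2.8); G = 11.2.
u_4 = α_4·G − ½·(g_4)² = 1.5·11.2 − ½·1.5² = 15.675.

15.675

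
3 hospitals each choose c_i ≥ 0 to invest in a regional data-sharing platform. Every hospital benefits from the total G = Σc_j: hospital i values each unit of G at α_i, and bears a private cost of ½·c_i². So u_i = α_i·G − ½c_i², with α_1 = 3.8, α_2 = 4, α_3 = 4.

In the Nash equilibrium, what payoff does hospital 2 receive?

Hospital i's FOC: ∂u_i/∂c_i = α_i − c_i = 0, so c_i* = α_i.
NE contributions = (3.8, 4, 4); G = 11.8.
u_2 = α_2·G − ½·(c_2)² = 4·11.8 − ½·4² = 39.2.

39.2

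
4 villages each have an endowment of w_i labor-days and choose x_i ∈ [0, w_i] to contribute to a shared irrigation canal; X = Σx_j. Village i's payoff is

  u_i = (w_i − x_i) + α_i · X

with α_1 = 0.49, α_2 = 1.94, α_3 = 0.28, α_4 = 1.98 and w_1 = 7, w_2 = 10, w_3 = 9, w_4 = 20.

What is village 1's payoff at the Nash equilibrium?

21.7

∂u_i/∂x_i = α_i − 1, so village i contributes w_i if α_i > 1, else 0.
α_i > 1 for i ∈ {2, 4}; NE contributions (0, 10, 0, 20), X = 30.
u_1 = (7 − 0) + 0.49·30 = 21.7.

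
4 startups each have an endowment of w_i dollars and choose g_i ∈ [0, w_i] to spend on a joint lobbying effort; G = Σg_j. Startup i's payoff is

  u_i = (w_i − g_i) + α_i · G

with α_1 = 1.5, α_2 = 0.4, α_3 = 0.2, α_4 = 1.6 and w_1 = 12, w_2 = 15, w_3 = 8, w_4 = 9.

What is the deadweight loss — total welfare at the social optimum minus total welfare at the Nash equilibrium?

∂u_i/∂g_i = α_i − 1, so startup i contributes w_i if α_i > 1, else 0.
α_i > 1 for i ∈ {1, 4}; NE contributions (12, 0, 0, 9), G = 21.
W^NE = Σw_i − G^NE + (Σα_i)·G^NE = 44 + 2.7·21 = 100.7.
Planner: ∂(Σu_j)/∂g_i = Σα_j − 1 = 2.7 > 0, so everyone contributes w_i; G^SO = 44, W^SO = 44 + 2.7·44 = 162.8.
Deadweight loss = 62.1.

62.1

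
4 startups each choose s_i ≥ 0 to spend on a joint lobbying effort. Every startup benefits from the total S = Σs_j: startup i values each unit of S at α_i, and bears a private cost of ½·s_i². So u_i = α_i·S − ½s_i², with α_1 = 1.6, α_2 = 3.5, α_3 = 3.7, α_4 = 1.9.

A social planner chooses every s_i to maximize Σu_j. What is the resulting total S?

Planner FOC: ∂(Σu_j)/∂s_i = (Σα_j) − s_i = 0, so s_i^SO = Σα_j = 10.7 for every i; S^SO = 42.8.

42.8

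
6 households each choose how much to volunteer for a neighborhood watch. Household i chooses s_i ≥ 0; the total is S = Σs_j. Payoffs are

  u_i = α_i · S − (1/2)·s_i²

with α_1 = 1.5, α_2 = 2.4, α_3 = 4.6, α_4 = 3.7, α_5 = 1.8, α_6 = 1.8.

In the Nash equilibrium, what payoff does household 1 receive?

22.575

Household i's FOC: ∂u_i/∂s_i = α_i − s_i = 0, so s_i* = α_i.
NE contributions = (1.5, 2.4, 4.6, 3.7, 1.8, 1.8); S = 15.8.
u_1 = α_1·S − ½·(s_1)² = 1.5·15.8 − ½·1.5² = 22.575.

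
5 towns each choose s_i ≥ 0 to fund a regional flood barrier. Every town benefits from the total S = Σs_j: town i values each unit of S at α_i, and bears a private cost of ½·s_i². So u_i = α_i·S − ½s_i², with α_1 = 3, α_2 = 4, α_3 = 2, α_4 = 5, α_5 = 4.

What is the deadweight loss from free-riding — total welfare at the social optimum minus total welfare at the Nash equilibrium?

521

Town i's FOC: ∂u_i/∂s_i = α_i − s_i = 0, so s_i* = α_i.
NE contributions = (3, 4, 2, 5, 4); S = 18.
W^NE = (Σα)·S − ½Σα_i² = 18² − ½·70 = 289.
Planner sets s_i = Σα_j = 18 for every i, so S^SO = 5·18 = 90.
W^SO = (Σα)·S^SO − ½·5·(Σα)² = (5/2)·18² = 810.
Deadweight loss = W^SO − W^NE = 521.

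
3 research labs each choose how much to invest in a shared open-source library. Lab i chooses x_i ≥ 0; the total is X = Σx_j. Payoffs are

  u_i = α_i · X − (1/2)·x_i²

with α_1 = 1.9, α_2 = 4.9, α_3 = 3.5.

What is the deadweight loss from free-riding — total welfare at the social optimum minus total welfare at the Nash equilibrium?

Lab i's FOC: ∂u_i/∂x_i = α_i − x_i = 0, so x_i* = α_i.
NE contributions = (1.9, 4.9, 3.5); X = 10.3.
W^NE = (Σα)·X − ½Σα_i² = 10.3² − ½·39.87 = 86.155.
Planner sets x_i = Σα_j = 10.3 for every i, so X^SO = 3·10.3 = 30.9.
W^SO = (Σα)·X^SO − ½·3·(Σα)² = (3/2)·10.3² = 159.135.
Deadweight loss = W^SO − W^NE = 72.98.

72.98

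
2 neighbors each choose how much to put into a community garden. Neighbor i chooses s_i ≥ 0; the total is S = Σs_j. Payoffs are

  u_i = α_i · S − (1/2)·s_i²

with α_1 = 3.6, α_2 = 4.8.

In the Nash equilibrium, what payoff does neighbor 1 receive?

Neighbor i's FOC: ∂u_i/∂s_i = α_i − s_i = 0, so s_i* = α_i.
NE contributions = (3.6, 4.8); S = 8.4.
u_1 = α_1·S − ½·(s_1)² = 3.6·8.4 − ½·3.6² = 23.76.

23.76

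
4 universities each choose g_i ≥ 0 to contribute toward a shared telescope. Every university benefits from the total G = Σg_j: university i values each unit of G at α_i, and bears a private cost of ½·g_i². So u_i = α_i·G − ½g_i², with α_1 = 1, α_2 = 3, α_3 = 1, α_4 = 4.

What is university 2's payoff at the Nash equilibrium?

University i's FOC: ∂u_i/∂g_i = α_i − g_i = 0, so g_i* = α_i.
NE contributions = (1, 3, 1, 4); G = 9.
u_2 = α_2·G − ½·(g_2)² = 3·9 − ½·3² = 22.5.

22.5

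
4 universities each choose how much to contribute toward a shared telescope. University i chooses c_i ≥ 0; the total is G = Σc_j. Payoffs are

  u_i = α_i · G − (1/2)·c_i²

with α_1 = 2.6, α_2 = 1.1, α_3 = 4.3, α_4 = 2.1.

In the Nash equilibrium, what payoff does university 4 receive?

19.005

University i's FOC: ∂u_i/∂c_i = α_i − c_i = 0, so c_i* = α_i.
NE contributions = (2.6, 1.1, 4.3, 2.1); G = 10.1.
u_4 = α_4·G − ½·(c_4)² = 2.1·10.1 − ½·2.1² = 19.005.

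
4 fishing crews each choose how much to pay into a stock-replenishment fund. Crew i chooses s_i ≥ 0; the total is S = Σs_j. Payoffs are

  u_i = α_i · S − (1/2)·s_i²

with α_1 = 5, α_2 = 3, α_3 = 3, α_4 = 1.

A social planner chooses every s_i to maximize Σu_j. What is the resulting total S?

48

Planner FOC: ∂(Σu_j)/∂s_i = (Σα_j) − s_i = 0, so s_i^SO = Σα_j = 12 for every i; S^SO = 48.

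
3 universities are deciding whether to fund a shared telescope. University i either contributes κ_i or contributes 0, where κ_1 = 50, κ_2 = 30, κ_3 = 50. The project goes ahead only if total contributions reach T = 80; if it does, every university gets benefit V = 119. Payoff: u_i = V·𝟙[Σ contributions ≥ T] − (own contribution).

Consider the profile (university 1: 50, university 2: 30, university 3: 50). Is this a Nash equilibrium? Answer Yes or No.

Total = 130 ≥ 80: provided.
University 1 (pledges 50, payoff 69): dropping to 0 → total 80, payoff 119. Profitable deviation.

No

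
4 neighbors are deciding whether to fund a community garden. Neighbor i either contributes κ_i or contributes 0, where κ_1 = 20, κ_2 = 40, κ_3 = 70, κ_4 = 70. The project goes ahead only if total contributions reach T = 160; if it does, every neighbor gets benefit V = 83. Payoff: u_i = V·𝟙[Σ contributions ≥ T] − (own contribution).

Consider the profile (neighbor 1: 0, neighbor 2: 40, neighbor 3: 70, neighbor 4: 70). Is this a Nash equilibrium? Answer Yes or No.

Total = 180 ≥ 160: provided.
Neighbor 1 (pledges 0, payoff 83): pledging 20 → total 200, payoff 63. No gain.
Neighbor 2 (pledges 40, payoff 43): dropping to 0 → total 140, payoff 0. No gain.
Neighbor 3 (pledges 70, payoff 13): dropping to 0 → total 110, payoff 0. No gain.
Neighbor 4 (pledges 70, payoff 13): dropping to 0 → total 110, payoff 0. No gain.

Yes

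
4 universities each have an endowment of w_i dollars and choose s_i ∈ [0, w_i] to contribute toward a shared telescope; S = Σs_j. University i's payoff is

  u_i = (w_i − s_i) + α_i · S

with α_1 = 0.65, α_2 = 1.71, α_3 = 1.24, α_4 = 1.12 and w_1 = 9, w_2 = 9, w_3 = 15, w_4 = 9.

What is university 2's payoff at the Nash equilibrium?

56.43

∂u_i/∂s_i = α_i − 1, so university i contributes w_i if α_i > 1, else 0.
α_i > 1 for i ∈ {2, 3, 4}; NE contributions (0, 9, 15, 9), S = 33.
u_2 = (9 − 9) + 1.71·33 = 56.43.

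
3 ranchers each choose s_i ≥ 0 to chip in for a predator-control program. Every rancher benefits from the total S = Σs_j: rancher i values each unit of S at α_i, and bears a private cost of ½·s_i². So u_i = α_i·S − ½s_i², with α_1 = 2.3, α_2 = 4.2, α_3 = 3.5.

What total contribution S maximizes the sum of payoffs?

30

Planner FOC: ∂(Σu_j)/∂s_i = (Σα_j) − s_i = 0, so s_i^SO = Σα_j = 10 for every i; S^SO = 30.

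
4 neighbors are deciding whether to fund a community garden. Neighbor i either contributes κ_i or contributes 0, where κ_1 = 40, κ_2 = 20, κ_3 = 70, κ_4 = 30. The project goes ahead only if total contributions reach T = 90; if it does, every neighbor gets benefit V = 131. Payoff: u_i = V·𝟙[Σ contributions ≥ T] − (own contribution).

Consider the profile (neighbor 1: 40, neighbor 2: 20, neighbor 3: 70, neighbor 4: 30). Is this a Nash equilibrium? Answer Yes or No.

Total = 160 ≥ 90: provided.
Neighbor 1 (pledges 40, payoff 91): dropping to 0 → total 120, payoff 131. Profitable deviation.

No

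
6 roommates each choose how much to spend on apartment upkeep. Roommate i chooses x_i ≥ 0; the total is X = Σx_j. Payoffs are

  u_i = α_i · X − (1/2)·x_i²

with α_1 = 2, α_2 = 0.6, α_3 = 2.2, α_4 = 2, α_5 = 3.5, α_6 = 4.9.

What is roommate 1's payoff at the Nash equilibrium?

Roommate i's FOC: ∂u_i/∂x_i = α_i − x_i = 0, so x_i* = α_i.
NE contributions = (2, 0.6, 2.2, 2, 3.5, 4.9); X = 15.2.
u_1 = α_1·X − ½·(x_1)² = 2·15.2 − ½·2² = 28.4.

28.4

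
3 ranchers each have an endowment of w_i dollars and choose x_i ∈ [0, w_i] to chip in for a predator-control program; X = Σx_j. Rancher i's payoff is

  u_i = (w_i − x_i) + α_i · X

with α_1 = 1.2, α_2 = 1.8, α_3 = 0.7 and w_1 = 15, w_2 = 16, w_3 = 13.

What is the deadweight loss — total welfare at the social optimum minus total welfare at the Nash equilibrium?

35.1

∂u_i/∂x_i = α_i − 1, so rancher i contributes w_i if α_i > 1, else 0.
α_i > 1 for i ∈ {1, 2}; NE contributions (15, 16, 0), X = 31.
W^NE = Σw_i − X^NE + (Σα_i)·X^NE = 44 + 2.7·31 = 127.7.
Planner: ∂(Σu_j)/∂x_i = Σα_j − 1 = 2.7 > 0, so everyone contributes w_i; X^SO = 44, W^SO = 44 + 2.7·44 = 162.8.
Deadweight loss = 35.1.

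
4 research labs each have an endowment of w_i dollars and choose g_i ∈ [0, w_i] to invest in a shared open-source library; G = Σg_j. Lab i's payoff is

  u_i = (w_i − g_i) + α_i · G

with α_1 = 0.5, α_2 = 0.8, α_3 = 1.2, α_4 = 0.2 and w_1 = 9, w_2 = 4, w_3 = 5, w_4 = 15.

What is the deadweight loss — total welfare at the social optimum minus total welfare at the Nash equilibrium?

∂u_i/∂g_i = α_i − 1, so lab i contributes w_i if α_i > 1, else 0.
α_i > 1 for i ∈ {3}; NE contributions (0, 0, 5, 0), G = 5.
W^NE = Σw_i − G^NE + (Σα_i)·G^NE = 33 + 1.7·5 = 41.5.
Planner: ∂(Σu_j)/∂g_i = Σα_j − 1 = 1.7 > 0, so everyone contributes w_i; G^SO = 33, W^SO = 33 + 1.7·33 = 89.1.
Deadweight loss = 47.6.

47.6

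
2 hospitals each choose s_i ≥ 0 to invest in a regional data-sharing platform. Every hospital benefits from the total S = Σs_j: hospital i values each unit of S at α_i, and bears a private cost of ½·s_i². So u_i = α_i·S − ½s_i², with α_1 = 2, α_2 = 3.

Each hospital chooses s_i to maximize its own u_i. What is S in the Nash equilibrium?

Hospital i's FOC: ∂u_i/∂s_i = α_i − s_i = 0, so s_i* = α_i.
NE contributions = (2, 3); S = 5.

5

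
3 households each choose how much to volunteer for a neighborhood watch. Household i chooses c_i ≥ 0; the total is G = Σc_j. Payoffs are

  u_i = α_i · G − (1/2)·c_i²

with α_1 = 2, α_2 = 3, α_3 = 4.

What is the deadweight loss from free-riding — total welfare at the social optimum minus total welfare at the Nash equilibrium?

Household i's FOC: ∂u_i/∂c_i = α_i − c_i = 0, so c_i* = α_i.
NE contributions = (2, 3, 4); G = 9.
W^NE = (Σα)·G − ½Σα_i² = 9² − ½·29 = 66.5.
Planner sets c_i = Σα_j = 9 for every i, so G^SO = 3·9 = 27.
W^SO = (Σα)·G^SO − ½·3·(Σα)² = (3/2)·9² = 121.5.
Deadweight loss = W^SO − W^NE = 55.

55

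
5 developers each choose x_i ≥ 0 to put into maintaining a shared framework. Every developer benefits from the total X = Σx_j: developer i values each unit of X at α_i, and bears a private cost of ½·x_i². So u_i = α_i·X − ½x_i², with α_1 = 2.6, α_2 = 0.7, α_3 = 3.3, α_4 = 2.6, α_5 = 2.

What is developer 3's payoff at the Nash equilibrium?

31.515

Developer i's FOC: ∂u_i/∂x_i = α_i − x_i = 0, so x_i* = α_i.
NE contributions = (2.6, 0.7, 3.3, 2.6, 2); X = 11.2.
u_3 = α_3·X − ½·(x_3)² = 3.3·11.2 − ½·3.3² = 31.515.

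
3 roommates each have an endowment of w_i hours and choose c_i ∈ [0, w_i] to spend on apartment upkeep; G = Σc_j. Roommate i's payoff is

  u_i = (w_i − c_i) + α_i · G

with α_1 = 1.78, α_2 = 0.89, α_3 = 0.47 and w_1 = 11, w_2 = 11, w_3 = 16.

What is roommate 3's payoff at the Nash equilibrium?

∂u_i/∂c_i = α_i − 1, so roommate i contributes w_i if α_i > 1, else 0.
α_i > 1 for i ∈ {1}; NE contributions (11, 0, 0), G = 11.
u_3 = (16 − 0) + 0.47·11 = 21.17.

21.17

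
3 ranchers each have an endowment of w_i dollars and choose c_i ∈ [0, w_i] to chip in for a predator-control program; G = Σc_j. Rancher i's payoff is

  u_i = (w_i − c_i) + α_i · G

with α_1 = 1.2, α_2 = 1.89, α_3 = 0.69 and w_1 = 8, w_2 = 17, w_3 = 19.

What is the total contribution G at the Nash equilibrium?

25

∂u_i/∂c_i = α_i − 1, so rancher i contributes w_i if α_i > 1, else 0.
α_i > 1 for i ∈ {1, 2}; NE contributions (8, 17, 0), G = 25.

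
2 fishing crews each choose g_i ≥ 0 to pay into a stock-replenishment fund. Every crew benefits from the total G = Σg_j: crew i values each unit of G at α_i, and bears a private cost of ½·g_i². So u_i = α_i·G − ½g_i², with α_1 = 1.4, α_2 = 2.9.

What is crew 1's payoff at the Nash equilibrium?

Crew i's FOC: ∂u_i/∂g_i = α_i − g_i = 0, so g_i* = α_i.
NE contributions = (1.4, 2.9); G = 4.3.
u_1 = α_1·G − ½·(g_1)² = 1.4·4.3 − ½·1.4² = 5.04.

5.04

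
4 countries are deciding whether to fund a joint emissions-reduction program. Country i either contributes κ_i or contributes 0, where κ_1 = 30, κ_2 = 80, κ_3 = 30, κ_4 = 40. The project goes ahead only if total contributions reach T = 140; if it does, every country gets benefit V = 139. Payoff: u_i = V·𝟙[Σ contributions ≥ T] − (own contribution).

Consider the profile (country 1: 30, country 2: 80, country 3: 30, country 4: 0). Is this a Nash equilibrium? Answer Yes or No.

Yes

Total = 140 ≥ 140: provided.
Country 1 (pledges 30, payoff 109): dropping to 0 → total 110, payoff 0. No gain.
Country 2 (pledges 80, payoff 59): dropping to 0 → total 60, payoff 0. No gain.
Country 3 (pledges 30, payoff 109): dropping to 0 → total 110, payoff 0. No gain.
Country 4 (pledges 0, payoff 139): pledging 40 → total 180, payoff 99. No gain.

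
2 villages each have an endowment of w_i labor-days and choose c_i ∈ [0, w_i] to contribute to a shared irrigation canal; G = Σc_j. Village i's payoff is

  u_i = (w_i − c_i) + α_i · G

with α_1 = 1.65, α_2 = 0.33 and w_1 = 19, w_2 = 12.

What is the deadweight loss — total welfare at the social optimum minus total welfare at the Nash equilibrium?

11.76

∂u_i/∂c_i = α_i − 1, so village i contributes w_i if α_i > 1, else 0.
α_i > 1 for i ∈ {1}; NE contributions (19, 0), G = 19.
W^NE = Σw_i − G^NE + (Σα_i)·G^NE = 31 + 0.98·19 = 49.62.
Planner: ∂(Σu_j)/∂c_i = Σα_j − 1 = 0.98 > 0, so everyone contributes w_i; G^SO = 31, W^SO = 31 + 0.98·31 = 61.38.
Deadweight loss = 11.76.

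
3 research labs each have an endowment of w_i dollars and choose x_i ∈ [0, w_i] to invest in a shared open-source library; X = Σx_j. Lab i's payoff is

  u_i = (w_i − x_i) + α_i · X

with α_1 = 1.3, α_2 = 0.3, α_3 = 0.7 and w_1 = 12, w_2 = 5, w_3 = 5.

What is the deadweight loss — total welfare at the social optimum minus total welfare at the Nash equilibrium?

∂u_i/∂x_i = α_i − 1, so lab i contributes w_i if α_i > 1, else 0.
α_i > 1 for i ∈ {1}; NE contributions (12, 0, 0), X = 12.
W^NE = Σw_i − X^NE + (Σα_i)·X^NE = 22 + 1.3·12 = 37.6.
Planner: ∂(Σu_j)/∂x_i = Σα_j − 1 = 1.3 > 0, so everyone contributes w_i; X^SO = 22, W^SO = 22 + 1.3·22 = 50.6.
Deadweight loss = 13.

13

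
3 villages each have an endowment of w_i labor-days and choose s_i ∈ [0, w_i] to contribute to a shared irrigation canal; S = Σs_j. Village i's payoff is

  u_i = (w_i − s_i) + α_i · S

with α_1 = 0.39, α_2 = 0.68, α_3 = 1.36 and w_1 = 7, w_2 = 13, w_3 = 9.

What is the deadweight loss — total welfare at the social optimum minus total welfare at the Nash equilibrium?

28.6

∂u_i/∂s_i = α_i − 1, so village i contributes w_i if α_i > 1, else 0.
α_i > 1 for i ∈ {3}; NE contributions (0, 0, 9), S = 9.
W^NE = Σw_i − S^NE + (Σα_i)·S^NE = 29 + 1.43·9 = 41.87.
Planner: ∂(Σu_j)/∂s_i = Σα_j − 1 = 1.43 > 0, so everyone contributes w_i; S^SO = 29, W^SO = 29 + 1.43·29 = 70.47.
Deadweight loss = 28.6.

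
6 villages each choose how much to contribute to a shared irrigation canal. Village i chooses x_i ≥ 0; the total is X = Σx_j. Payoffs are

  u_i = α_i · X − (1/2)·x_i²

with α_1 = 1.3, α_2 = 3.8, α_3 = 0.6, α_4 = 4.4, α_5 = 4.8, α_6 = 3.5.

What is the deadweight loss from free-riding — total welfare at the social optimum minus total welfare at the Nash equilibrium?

712.69

Village i's FOC: ∂u_i/∂x_i = α_i − x_i = 0, so x_i* = α_i.
NE contributions = (1.3, 3.8, 0.6, 4.4, 4.8, 3.5); X = 18.4.
W^NE = (Σα)·X − ½Σα_i² = 18.4² − ½·71.14 = 302.99.
Planner sets x_i = Σα_j = 18.4 for every i, so X^SO = 6·18.4 = 110.4.
W^SO = (Σα)·X^SO − ½·6·(Σα)² = (6/2)·18.4² = 1015.68.
Deadweight loss = W^SO − W^NE = 712.69.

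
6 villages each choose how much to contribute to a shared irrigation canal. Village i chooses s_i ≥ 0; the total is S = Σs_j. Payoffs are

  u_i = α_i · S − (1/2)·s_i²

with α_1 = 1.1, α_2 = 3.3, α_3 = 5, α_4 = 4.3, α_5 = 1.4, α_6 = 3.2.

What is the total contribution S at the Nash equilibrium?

18.3

Village i's FOC: ∂u_i/∂s_i = α_i − s_i = 0, so s_i* = α_i.
NE contributions = (1.1, 3.3, 5, 4.3, 1.4, 3.2); S = 18.3.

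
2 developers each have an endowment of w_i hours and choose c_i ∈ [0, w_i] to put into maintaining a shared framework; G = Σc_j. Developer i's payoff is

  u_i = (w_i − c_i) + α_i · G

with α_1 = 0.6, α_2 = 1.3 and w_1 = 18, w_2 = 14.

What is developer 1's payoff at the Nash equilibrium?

∂u_i/∂c_i = α_i − 1, so developer i contributes w_i if α_i > 1, else 0.
α_i > 1 for i ∈ {2}; NE contributions (0, 14), G = 14.
u_1 = (18 − 0) + 0.6·14 = 26.4.

26.4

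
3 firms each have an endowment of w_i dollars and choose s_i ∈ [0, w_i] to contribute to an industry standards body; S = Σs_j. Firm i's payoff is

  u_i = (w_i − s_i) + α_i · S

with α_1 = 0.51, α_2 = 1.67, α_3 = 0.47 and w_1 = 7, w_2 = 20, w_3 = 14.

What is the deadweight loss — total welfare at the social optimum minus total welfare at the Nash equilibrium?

34.65

∂u_i/∂s_i = α_i − 1, so firm i contributes w_i if α_i > 1, else 0.
α_i > 1 for i ∈ {2}; NE contributions (0, 20, 0), S = 20.
W^NE = Σw_i − S^NE + (Σα_i)·S^NE = 41 + 1.65·20 = 74.
Planner: ∂(Σu_j)/∂s_i = Σα_j − 1 = 1.65 > 0, so everyone contributes w_i; S^SO = 41, W^SO = 41 + 1.65·41 = 108.65.
Deadweight loss = 34.65.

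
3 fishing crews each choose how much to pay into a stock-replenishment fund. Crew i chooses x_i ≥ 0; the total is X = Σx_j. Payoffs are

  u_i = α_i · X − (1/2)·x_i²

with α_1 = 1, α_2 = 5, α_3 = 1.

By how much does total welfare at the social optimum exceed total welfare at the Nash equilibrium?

38

Crew i's FOC: ∂u_i/∂x_i = α_i − x_i = 0, so x_i* = α_i.
NE contributions = (1, 5, 1); X = 7.
W^NE = (Σα)·X − ½Σα_i² = 7² − ½·27 = 35.5.
Planner sets x_i = Σα_j = 7 for every i, so X^SO = 3·7 = 21.
W^SO = (Σα)·X^SO − ½·3·(Σα)² = (3/2)·7² = 73.5.
Deadweight loss = W^SO − W^NE = 38.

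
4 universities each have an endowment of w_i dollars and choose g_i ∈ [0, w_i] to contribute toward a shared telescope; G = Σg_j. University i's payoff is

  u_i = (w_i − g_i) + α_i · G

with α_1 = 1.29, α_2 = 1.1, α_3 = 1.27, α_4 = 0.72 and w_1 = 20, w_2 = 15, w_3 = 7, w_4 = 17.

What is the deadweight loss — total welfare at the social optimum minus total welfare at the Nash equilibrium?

57.46

∂u_i/∂g_i = α_i − 1, so university i contributes w_i if α_i > 1, else 0.
α_i > 1 for i ∈ {1, 2, 3}; NE contributions (20, 15, 7, 0), G = 42.
W^NE = Σw_i − G^NE + (Σα_i)·G^NE = 59 + 3.38·42 = 200.96.
Planner: ∂(Σu_j)/∂g_i = Σα_j − 1 = 3.38 > 0, so everyone contributes w_i; G^SO = 59, W^SO = 59 + 3.38·59 = 258.42.
Deadweight loss = 57.46.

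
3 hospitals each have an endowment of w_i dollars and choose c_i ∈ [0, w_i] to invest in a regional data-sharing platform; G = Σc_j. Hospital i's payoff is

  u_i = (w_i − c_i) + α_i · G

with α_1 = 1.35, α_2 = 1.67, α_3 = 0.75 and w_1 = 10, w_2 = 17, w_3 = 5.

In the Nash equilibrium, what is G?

∂u_i/∂c_i = α_i − 1, so hospital i contributes w_i if α_i > 1, else 0.
α_i > 1 for i ∈ {1, 2}; NE contributions (10, 17, 0), G = 27.

27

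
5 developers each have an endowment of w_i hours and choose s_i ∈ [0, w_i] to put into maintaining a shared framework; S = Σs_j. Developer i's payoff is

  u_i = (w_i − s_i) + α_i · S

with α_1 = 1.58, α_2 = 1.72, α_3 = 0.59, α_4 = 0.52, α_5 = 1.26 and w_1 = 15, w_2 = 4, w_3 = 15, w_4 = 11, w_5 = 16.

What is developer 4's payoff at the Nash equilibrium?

∂u_i/∂s_i = α_i − 1, so developer i contributes w_i if α_i > 1, else 0.
α_i > 1 for i ∈ {1, 2, 5}; NE contributions (15, 4, 0, 0, 16), S = 35.
u_4 = (11 − 0) + 0.52·35 = 29.2.

29.2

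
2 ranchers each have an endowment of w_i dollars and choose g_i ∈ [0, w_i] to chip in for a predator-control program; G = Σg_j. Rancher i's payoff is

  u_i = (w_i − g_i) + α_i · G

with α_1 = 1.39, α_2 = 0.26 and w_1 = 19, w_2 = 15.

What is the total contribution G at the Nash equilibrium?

∂u_i/∂g_i = α_i − 1, so rancher i contributes w_i if α_i > 1, else 0.
α_i > 1 for i ∈ {1}; NE contributions (19, 0), G = 19.

19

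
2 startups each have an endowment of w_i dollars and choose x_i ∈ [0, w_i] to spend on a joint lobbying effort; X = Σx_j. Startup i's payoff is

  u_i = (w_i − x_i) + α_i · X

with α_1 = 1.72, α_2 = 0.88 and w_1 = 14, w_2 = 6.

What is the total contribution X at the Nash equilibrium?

∂u_i/∂x_i = α_i − 1, so startup i contributes w_i if α_i > 1, else 0.
α_i > 1 for i ∈ {1}; NE contributions (14, 0), X = 14.

14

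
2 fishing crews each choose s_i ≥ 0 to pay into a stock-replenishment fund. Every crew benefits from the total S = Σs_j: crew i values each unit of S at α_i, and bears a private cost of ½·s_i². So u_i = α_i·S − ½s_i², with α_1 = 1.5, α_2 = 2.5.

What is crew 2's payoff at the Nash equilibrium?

6.875

Crew i's FOC: ∂u_i/∂s_i = α_i − s_i = 0, so s_i* = α_i.
NE contributions = (1.5, 2.5); S = 4.
u_2 = α_2·S − ½·(s_2)² = 2.5·4 − ½·2.5² = 6.875.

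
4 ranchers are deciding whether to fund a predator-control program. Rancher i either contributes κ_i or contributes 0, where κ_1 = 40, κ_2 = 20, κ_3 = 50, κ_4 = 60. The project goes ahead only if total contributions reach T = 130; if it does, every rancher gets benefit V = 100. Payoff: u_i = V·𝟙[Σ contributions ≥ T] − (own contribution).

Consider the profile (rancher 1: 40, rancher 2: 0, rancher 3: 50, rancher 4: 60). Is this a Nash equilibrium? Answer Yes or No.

Total = 150 ≥ 130: provided.
Rancher 1 (pledges 40, payoff 60): dropping to 0 → total 110, payoff 0. No gain.
Rancher 2 (pledges 0, payoff 100): pledging 20 → total 170, payoff 80. No gain.
Rancher 3 (pledges 50, payoff 50): dropping to 0 → total 100, payoff 0. No gain.
Rancher 4 (pledges 60, payoff 40): dropping to 0 → total 90, payoff 0. No gain.

Yes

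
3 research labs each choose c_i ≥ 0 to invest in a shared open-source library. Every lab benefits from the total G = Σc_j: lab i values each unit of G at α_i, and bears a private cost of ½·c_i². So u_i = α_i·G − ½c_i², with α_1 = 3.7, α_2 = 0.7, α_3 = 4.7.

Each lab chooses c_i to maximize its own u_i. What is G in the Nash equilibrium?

Lab i's FOC: ∂u_i/∂c_i = α_i − c_i = 0, so c_i* = α_i.
NE contributions = (3.7, 0.7, 4.7); G = 9.1.

9.1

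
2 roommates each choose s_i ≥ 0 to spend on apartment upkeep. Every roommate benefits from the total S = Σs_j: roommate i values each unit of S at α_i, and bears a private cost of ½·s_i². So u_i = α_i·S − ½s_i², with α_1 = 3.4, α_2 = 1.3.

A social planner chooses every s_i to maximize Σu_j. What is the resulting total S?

9.4

Planner FOC: ∂(Σu_j)/∂s_i = (Σα_j) − s_i = 0, so s_i^SO = Σα_j = 4.7 for every i; S^SO = 9.4.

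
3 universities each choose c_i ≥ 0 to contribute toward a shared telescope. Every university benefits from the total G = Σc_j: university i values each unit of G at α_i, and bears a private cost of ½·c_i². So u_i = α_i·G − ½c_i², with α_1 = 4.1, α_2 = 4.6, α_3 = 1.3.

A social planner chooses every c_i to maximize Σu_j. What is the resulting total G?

Planner FOC: ∂(Σu_j)/∂c_i = (Σα_j) − c_i = 0, so c_i^SO = Σα_j = 10 for every i; G^SO = 30.

30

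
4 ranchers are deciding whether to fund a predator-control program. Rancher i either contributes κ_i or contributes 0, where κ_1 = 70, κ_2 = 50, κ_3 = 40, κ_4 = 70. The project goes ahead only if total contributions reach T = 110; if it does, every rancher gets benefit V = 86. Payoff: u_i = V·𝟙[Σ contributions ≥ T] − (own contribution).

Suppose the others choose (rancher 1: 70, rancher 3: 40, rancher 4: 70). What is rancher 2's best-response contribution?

Others' total = 180 ≥ 110; contributing adds cost 50 for no extra benefit.
Best response: 0.

0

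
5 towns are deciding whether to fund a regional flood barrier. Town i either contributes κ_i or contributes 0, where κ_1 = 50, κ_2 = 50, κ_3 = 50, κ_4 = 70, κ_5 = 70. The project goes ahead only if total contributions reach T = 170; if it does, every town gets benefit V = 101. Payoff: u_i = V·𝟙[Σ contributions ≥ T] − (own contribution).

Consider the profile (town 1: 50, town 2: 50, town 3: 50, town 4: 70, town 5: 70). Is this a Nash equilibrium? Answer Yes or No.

No

Total = 290 ≥ 170: provided.
Town 1 (pledges 50, payoff 51): dropping to 0 → total 240, payoff 101. Profitable deviation.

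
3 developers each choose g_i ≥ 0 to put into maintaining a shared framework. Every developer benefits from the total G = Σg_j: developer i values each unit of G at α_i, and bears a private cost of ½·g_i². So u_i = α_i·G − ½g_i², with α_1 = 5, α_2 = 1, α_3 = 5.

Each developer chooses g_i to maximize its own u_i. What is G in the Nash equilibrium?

11

Developer i's FOC: ∂u_i/∂g_i = α_i − g_i = 0, so g_i* = α_i.
NE contributions = (5, 1, 5); G = 11.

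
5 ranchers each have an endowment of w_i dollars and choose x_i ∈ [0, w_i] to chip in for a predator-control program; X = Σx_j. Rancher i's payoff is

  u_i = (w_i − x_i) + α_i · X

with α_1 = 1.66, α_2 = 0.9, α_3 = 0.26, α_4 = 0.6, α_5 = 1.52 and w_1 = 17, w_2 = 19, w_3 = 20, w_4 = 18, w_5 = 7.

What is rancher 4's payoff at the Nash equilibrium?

∂u_i/∂x_i = α_i − 1, so rancher i contributes w_i if α_i > 1, else 0.
α_i > 1 for i ∈ {1, 5}; NE contributions (17, 0, 0, 0, 7), X = 24.
u_4 = (18 − 0) + 0.6·24 = 32.4.

32.4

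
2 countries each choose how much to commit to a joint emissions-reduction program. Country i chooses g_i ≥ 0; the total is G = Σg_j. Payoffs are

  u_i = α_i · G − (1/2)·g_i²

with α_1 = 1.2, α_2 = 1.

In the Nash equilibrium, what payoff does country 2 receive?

1.7

Country i's FOC: ∂u_i/∂g_i = α_i − g_i = 0, so g_i* = α_i.
NE contributions = (1.2, 1); G = 2.2.
u_2 = α_2·G − ½·(g_2)² = 1·2.2 − ½·1² = 1.7.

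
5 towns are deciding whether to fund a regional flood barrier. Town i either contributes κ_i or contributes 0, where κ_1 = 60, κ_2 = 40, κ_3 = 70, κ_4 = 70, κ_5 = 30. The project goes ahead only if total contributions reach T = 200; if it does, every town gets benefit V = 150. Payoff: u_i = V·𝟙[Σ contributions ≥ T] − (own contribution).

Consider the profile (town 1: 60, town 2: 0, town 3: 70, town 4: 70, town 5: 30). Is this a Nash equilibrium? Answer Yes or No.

No

Total = 230 ≥ 200: provided.
Town 1 (pledges 60, payoff 90): dropping to 0 → total 170, payoff 0. No gain.
Town 2 (pledges 0, payoff 150): pledging 40 → total 270, payoff 110. No gain.
Town 3 (pledges 70, payoff 80): dropping to 0 → total 160, payoff 0. No gain.
Town 4 (pledges 70, payoff 80): dropping to 0 → total 160, payoff 0. No gain.
Town 5 (pledges 30, payoff 120): dropping to 0 → total 200, payoff 150. Profitable deviation.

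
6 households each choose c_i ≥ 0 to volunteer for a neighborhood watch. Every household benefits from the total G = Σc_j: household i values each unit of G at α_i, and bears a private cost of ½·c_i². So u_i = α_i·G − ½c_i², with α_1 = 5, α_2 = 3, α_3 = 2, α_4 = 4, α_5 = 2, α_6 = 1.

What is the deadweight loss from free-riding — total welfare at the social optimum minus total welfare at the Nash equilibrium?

607.5

Household i's FOC: ∂u_i/∂c_i = α_i − c_i = 0, so c_i* = α_i.
NE contributions = (5, 3, 2, 4, 2, 1); G = 17.
W^NE = (Σα)·G − ½Σα_i² = 17² − ½·59 = 259.5.
Planner sets c_i = Σα_j = 17 for every i, so G^SO = 6·17 = 102.
W^SO = (Σα)·G^SO − ½·6·(Σα)² = (6/2)·17² = 867.
Deadweight loss = W^SO − W^NE = 607.5.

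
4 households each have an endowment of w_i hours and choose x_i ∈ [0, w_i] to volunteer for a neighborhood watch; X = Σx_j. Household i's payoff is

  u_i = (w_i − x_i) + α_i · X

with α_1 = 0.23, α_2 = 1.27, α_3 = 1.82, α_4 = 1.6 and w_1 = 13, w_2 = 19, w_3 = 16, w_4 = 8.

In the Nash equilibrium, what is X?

∂u_i/∂x_i = α_i − 1, so household i contributes w_i if α_i > 1, else 0.
α_i > 1 for i ∈ {2, 3, 4}; NE contributions (0, 19, 16, 8), X = 43.

43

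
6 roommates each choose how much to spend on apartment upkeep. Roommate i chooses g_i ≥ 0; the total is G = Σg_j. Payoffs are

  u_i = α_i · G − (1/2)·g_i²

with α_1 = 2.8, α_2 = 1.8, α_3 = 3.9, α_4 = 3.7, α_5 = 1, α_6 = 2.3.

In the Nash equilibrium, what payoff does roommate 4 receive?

Roommate i's FOC: ∂u_i/∂g_i = α_i − g_i = 0, so g_i* = α_i.
NE contributions = (2.8, 1.8, 3.9, 3.7, 1, 2.3); G = 15.5.
u_4 = α_4·G − ½·(g_4)² = 3.7·15.5 − ½·3.7² = 50.505.

50.505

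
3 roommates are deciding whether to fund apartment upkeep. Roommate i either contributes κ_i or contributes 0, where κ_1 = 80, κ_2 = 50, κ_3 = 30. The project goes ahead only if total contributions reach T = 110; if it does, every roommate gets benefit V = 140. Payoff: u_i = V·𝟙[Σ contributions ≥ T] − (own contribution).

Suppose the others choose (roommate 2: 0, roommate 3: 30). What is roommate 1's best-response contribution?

Others' total = 30. Contributing 80 brings total to 110 ≥ 110: gain V − κ_1 = 60.
Best response: 80.

80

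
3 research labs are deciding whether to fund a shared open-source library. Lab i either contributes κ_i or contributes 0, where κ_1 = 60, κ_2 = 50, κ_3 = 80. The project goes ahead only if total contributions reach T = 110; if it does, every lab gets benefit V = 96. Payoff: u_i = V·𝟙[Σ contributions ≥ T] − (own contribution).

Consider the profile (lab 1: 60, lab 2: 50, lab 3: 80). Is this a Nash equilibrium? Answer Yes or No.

No

Total = 190 ≥ 110: provided.
Lab 1 (pledges 60, payoff 36): dropping to 0 → total 130, payoff 96. Profitable deviation.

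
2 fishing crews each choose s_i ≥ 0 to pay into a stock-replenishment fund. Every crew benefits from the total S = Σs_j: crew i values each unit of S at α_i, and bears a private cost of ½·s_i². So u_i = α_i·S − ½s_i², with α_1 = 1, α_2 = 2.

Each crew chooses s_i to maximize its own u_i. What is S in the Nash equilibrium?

3

Crew i's FOC: ∂u_i/∂s_i = α_i − s_i = 0, so s_i* = α_i.
NE contributions = (1, 2); S = 3.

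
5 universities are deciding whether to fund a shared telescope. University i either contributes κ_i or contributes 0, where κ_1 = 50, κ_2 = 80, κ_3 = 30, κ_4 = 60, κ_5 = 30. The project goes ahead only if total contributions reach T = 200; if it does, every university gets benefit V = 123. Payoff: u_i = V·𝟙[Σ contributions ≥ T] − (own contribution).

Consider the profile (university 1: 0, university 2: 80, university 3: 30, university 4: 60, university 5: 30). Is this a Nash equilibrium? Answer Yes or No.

Yes

Total = 200 ≥ 200: provided.
University 1 (pledges 0, payoff 123): pledging 50 → total 250, payoff 73. No gain.
University 2 (pledges 80, payoff 43): dropping to 0 → total 120, payoff 0. No gain.
University 3 (pledges 30, payoff 93): dropping to 0 → total 170, payoff 0. No gain.
University 4 (pledges 60, payoff 63): dropping to 0 → total 140, payoff 0. No gain.
University 5 (pledges 30, payoff 93): dropping to 0 → total 170, payoff 0. No gain.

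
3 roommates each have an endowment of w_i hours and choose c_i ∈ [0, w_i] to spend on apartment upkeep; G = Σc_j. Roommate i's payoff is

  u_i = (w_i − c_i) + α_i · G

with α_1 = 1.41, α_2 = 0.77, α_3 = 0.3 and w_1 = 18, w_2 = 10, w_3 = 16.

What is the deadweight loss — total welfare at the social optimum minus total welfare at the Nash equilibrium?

38.48

∂u_i/∂c_i = α_i − 1, so roommate i contributes w_i if α_i > 1, else 0.
α_i > 1 for i ∈ {1}; NE contributions (18, 0, 0), G = 18.
W^NE = Σw_i − G^NE + (Σα_i)·G^NE = 44 + 1.48·18 = 70.64.
Planner: ∂(Σu_j)/∂c_i = Σα_j − 1 = 1.48 > 0, so everyone contributes w_i; G^SO = 44, W^SO = 44 + 1.48·44 = 109.12.
Deadweight loss = 38.48.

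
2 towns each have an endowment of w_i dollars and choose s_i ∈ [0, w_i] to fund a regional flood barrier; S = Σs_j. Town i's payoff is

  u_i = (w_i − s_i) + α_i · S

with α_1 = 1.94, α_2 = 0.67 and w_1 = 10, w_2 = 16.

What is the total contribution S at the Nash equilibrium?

10

∂u_i/∂s_i = α_i − 1, so town i contributes w_i if α_i > 1, else 0.
α_i > 1 for i ∈ {1}; NE contributions (10, 0), S = 10.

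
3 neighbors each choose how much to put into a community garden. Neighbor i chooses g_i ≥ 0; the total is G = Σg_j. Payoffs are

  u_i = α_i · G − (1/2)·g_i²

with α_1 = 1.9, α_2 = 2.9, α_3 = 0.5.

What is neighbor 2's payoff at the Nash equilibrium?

Neighbor i's FOC: ∂u_i/∂g_i = α_i − g_i = 0, so g_i* = α_i.
NE contributions = (1.9, 2.9, 0.5); G = 5.3.
u_2 = α_2·G − ½·(g_2)² = 2.9·5.3 − ½·2.9² = 11.165.

11.165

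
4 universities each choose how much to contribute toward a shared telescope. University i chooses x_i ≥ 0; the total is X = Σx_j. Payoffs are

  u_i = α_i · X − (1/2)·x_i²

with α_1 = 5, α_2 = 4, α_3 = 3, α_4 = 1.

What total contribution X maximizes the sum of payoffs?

52

Planner FOC: ∂(Σu_j)/∂x_i = (Σα_j) − x_i = 0, so x_i^SO = Σα_j = 13 for every i; X^SO = 52.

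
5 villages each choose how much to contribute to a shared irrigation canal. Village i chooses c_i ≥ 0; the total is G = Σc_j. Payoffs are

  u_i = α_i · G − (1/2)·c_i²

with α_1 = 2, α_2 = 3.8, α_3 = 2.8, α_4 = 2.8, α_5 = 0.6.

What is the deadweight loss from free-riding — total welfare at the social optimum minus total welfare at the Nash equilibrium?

233.24

Village i's FOC: ∂u_i/∂c_i = α_i − c_i = 0, so c_i* = α_i.
NE contributions = (2, 3.8, 2.8, 2.8, 0.6); G = 12.
W^NE = (Σα)·G − ½Σα_i² = 12² − ½·34.48 = 126.76.
Planner sets c_i = Σα_j = 12 for every i, so G^SO = 5·12 = 60.
W^SO = (Σα)·G^SO − ½·5·(Σα)² = (5/2)·12² = 360.
Deadweight loss = W^SO − W^NE = 233.24.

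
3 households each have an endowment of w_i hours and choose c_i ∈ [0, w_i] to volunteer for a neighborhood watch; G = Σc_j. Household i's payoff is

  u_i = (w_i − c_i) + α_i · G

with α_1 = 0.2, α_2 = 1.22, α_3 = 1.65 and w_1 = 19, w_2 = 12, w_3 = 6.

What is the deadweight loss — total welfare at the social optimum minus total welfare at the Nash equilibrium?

39.33

∂u_i/∂c_i = α_i − 1, so household i contributes w_i if α_i > 1, else 0.
α_i > 1 for i ∈ {2, 3}; NE contributions (0, 12, 6), G = 18.
W^NE = Σw_i − G^NE + (Σα_i)·G^NE = 37 + 2.07·18 = 74.26.
Planner: ∂(Σu_j)/∂c_i = Σα_j − 1 = 2.07 > 0, so everyone contributes w_i; G^SO = 37, W^SO = 37 + 2.07·37 = 113.59.
Deadweight loss = 39.33.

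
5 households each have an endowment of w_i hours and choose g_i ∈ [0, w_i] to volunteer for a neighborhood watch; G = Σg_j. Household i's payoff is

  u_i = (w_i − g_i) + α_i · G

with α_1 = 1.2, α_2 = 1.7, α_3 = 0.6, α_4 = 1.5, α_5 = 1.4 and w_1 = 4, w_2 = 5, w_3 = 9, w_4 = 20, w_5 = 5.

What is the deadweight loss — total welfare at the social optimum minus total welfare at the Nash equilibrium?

∂u_i/∂g_i = α_i − 1, so household i contributes w_i if α_i > 1, else 0.
α_i > 1 for i ∈ {1, 2, 4, 5}; NE contributions (4, 5, 0, 20, 5), G = 34.
W^NE = Σw_i − G^NE + (Σα_i)·G^NE = 43 + 5.4·34 = 226.6.
Planner: ∂(Σu_j)/∂g_i = Σα_j − 1 = 5.4 > 0, so everyone contributes w_i; G^SO = 43, W^SO = 43 + 5.4·43 = 275.2.
Deadweight loss = 48.6.

48.6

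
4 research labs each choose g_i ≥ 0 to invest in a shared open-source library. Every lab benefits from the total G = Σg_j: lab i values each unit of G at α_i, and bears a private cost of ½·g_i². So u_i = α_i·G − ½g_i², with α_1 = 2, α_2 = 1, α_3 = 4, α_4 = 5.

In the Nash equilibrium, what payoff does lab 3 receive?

40

Lab i's FOC: ∂u_i/∂g_i = α_i − g_i = 0, so g_i* = α_i.
NE contributions = (2, 1, 4, 5); G = 12.
u_3 = α_3·G − ½·(g_3)² = 4·12 − ½·4² = 40.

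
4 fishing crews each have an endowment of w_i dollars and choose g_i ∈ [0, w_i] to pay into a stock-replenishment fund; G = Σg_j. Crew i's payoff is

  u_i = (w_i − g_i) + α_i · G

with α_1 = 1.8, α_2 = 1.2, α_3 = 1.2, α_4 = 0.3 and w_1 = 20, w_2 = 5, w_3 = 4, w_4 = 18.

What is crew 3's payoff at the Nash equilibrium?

34.8

∂u_i/∂g_i = α_i − 1, so crew i contributes w_i if α_i > 1, else 0.
α_i > 1 for i ∈ {1, 2, 3}; NE contributions (20, 5, 4, 0), G = 29.
u_3 = (4 − 4) + 1.2·29 = 34.8.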